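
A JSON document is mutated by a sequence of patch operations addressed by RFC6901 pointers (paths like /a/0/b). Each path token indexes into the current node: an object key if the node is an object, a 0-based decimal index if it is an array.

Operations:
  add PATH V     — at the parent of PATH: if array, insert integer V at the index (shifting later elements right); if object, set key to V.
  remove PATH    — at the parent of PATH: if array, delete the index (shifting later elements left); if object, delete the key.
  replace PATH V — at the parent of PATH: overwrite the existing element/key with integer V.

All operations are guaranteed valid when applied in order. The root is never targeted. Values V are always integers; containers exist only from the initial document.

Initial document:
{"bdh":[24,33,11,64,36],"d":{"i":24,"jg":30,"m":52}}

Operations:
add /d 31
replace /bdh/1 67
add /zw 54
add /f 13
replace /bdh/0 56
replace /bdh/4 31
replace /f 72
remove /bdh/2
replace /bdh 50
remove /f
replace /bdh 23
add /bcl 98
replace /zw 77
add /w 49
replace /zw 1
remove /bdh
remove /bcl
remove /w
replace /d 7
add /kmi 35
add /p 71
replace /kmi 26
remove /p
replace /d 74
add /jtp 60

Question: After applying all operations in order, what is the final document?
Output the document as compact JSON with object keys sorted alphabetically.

After op 1 (add /d 31): {"bdh":[24,33,11,64,36],"d":31}
After op 2 (replace /bdh/1 67): {"bdh":[24,67,11,64,36],"d":31}
After op 3 (add /zw 54): {"bdh":[24,67,11,64,36],"d":31,"zw":54}
After op 4 (add /f 13): {"bdh":[24,67,11,64,36],"d":31,"f":13,"zw":54}
After op 5 (replace /bdh/0 56): {"bdh":[56,67,11,64,36],"d":31,"f":13,"zw":54}
After op 6 (replace /bdh/4 31): {"bdh":[56,67,11,64,31],"d":31,"f":13,"zw":54}
After op 7 (replace /f 72): {"bdh":[56,67,11,64,31],"d":31,"f":72,"zw":54}
After op 8 (remove /bdh/2): {"bdh":[56,67,64,31],"d":31,"f":72,"zw":54}
After op 9 (replace /bdh 50): {"bdh":50,"d":31,"f":72,"zw":54}
After op 10 (remove /f): {"bdh":50,"d":31,"zw":54}
After op 11 (replace /bdh 23): {"bdh":23,"d":31,"zw":54}
After op 12 (add /bcl 98): {"bcl":98,"bdh":23,"d":31,"zw":54}
After op 13 (replace /zw 77): {"bcl":98,"bdh":23,"d":31,"zw":77}
After op 14 (add /w 49): {"bcl":98,"bdh":23,"d":31,"w":49,"zw":77}
After op 15 (replace /zw 1): {"bcl":98,"bdh":23,"d":31,"w":49,"zw":1}
After op 16 (remove /bdh): {"bcl":98,"d":31,"w":49,"zw":1}
After op 17 (remove /bcl): {"d":31,"w":49,"zw":1}
After op 18 (remove /w): {"d":31,"zw":1}
After op 19 (replace /d 7): {"d":7,"zw":1}
After op 20 (add /kmi 35): {"d":7,"kmi":35,"zw":1}
After op 21 (add /p 71): {"d":7,"kmi":35,"p":71,"zw":1}
After op 22 (replace /kmi 26): {"d":7,"kmi":26,"p":71,"zw":1}
After op 23 (remove /p): {"d":7,"kmi":26,"zw":1}
After op 24 (replace /d 74): {"d":74,"kmi":26,"zw":1}
After op 25 (add /jtp 60): {"d":74,"jtp":60,"kmi":26,"zw":1}

Answer: {"d":74,"jtp":60,"kmi":26,"zw":1}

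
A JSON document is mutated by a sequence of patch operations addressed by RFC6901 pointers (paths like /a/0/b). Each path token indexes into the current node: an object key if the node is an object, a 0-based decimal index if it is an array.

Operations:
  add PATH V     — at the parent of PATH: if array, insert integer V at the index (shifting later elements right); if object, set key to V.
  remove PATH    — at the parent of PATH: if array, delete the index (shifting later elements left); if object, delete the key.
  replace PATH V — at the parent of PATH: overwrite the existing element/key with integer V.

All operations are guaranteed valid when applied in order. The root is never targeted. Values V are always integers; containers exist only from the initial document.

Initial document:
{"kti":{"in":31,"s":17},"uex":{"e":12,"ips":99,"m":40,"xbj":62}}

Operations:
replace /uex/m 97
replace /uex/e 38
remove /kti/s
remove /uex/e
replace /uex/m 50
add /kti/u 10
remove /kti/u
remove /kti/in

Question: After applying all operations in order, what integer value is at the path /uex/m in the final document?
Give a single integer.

Answer: 50

Derivation:
After op 1 (replace /uex/m 97): {"kti":{"in":31,"s":17},"uex":{"e":12,"ips":99,"m":97,"xbj":62}}
After op 2 (replace /uex/e 38): {"kti":{"in":31,"s":17},"uex":{"e":38,"ips":99,"m":97,"xbj":62}}
After op 3 (remove /kti/s): {"kti":{"in":31},"uex":{"e":38,"ips":99,"m":97,"xbj":62}}
After op 4 (remove /uex/e): {"kti":{"in":31},"uex":{"ips":99,"m":97,"xbj":62}}
After op 5 (replace /uex/m 50): {"kti":{"in":31},"uex":{"ips":99,"m":50,"xbj":62}}
After op 6 (add /kti/u 10): {"kti":{"in":31,"u":10},"uex":{"ips":99,"m":50,"xbj":62}}
After op 7 (remove /kti/u): {"kti":{"in":31},"uex":{"ips":99,"m":50,"xbj":62}}
After op 8 (remove /kti/in): {"kti":{},"uex":{"ips":99,"m":50,"xbj":62}}
Value at /uex/m: 50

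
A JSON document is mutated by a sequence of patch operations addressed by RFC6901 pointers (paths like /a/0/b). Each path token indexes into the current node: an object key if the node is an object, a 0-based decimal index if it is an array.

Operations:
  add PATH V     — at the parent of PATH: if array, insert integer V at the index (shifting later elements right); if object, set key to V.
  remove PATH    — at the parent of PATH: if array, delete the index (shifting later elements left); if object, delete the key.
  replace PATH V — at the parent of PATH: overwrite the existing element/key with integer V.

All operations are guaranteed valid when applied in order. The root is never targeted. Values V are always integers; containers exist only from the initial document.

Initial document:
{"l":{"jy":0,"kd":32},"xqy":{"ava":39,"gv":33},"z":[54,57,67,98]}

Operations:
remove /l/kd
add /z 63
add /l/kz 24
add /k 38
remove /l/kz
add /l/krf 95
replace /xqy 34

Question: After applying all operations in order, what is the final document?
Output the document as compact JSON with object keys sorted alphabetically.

Answer: {"k":38,"l":{"jy":0,"krf":95},"xqy":34,"z":63}

Derivation:
After op 1 (remove /l/kd): {"l":{"jy":0},"xqy":{"ava":39,"gv":33},"z":[54,57,67,98]}
After op 2 (add /z 63): {"l":{"jy":0},"xqy":{"ava":39,"gv":33},"z":63}
After op 3 (add /l/kz 24): {"l":{"jy":0,"kz":24},"xqy":{"ava":39,"gv":33},"z":63}
After op 4 (add /k 38): {"k":38,"l":{"jy":0,"kz":24},"xqy":{"ava":39,"gv":33},"z":63}
After op 5 (remove /l/kz): {"k":38,"l":{"jy":0},"xqy":{"ava":39,"gv":33},"z":63}
After op 6 (add /l/krf 95): {"k":38,"l":{"jy":0,"krf":95},"xqy":{"ava":39,"gv":33},"z":63}
After op 7 (replace /xqy 34): {"k":38,"l":{"jy":0,"krf":95},"xqy":34,"z":63}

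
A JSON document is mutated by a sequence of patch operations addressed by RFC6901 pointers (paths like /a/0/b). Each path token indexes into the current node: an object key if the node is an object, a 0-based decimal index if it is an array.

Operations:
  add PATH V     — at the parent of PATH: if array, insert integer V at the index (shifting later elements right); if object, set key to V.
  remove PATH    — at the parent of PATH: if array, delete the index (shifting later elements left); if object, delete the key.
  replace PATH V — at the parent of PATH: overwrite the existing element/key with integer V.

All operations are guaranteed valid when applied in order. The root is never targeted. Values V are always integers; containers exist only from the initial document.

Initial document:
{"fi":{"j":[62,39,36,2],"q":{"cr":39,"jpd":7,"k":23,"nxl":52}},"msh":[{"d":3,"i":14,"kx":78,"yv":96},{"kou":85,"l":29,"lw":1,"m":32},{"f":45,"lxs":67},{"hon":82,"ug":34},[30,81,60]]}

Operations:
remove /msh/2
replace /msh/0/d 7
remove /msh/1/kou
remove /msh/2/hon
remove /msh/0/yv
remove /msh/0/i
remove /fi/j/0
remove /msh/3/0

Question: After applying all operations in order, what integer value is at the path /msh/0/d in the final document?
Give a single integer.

Answer: 7

Derivation:
After op 1 (remove /msh/2): {"fi":{"j":[62,39,36,2],"q":{"cr":39,"jpd":7,"k":23,"nxl":52}},"msh":[{"d":3,"i":14,"kx":78,"yv":96},{"kou":85,"l":29,"lw":1,"m":32},{"hon":82,"ug":34},[30,81,60]]}
After op 2 (replace /msh/0/d 7): {"fi":{"j":[62,39,36,2],"q":{"cr":39,"jpd":7,"k":23,"nxl":52}},"msh":[{"d":7,"i":14,"kx":78,"yv":96},{"kou":85,"l":29,"lw":1,"m":32},{"hon":82,"ug":34},[30,81,60]]}
After op 3 (remove /msh/1/kou): {"fi":{"j":[62,39,36,2],"q":{"cr":39,"jpd":7,"k":23,"nxl":52}},"msh":[{"d":7,"i":14,"kx":78,"yv":96},{"l":29,"lw":1,"m":32},{"hon":82,"ug":34},[30,81,60]]}
After op 4 (remove /msh/2/hon): {"fi":{"j":[62,39,36,2],"q":{"cr":39,"jpd":7,"k":23,"nxl":52}},"msh":[{"d":7,"i":14,"kx":78,"yv":96},{"l":29,"lw":1,"m":32},{"ug":34},[30,81,60]]}
After op 5 (remove /msh/0/yv): {"fi":{"j":[62,39,36,2],"q":{"cr":39,"jpd":7,"k":23,"nxl":52}},"msh":[{"d":7,"i":14,"kx":78},{"l":29,"lw":1,"m":32},{"ug":34},[30,81,60]]}
After op 6 (remove /msh/0/i): {"fi":{"j":[62,39,36,2],"q":{"cr":39,"jpd":7,"k":23,"nxl":52}},"msh":[{"d":7,"kx":78},{"l":29,"lw":1,"m":32},{"ug":34},[30,81,60]]}
After op 7 (remove /fi/j/0): {"fi":{"j":[39,36,2],"q":{"cr":39,"jpd":7,"k":23,"nxl":52}},"msh":[{"d":7,"kx":78},{"l":29,"lw":1,"m":32},{"ug":34},[30,81,60]]}
After op 8 (remove /msh/3/0): {"fi":{"j":[39,36,2],"q":{"cr":39,"jpd":7,"k":23,"nxl":52}},"msh":[{"d":7,"kx":78},{"l":29,"lw":1,"m":32},{"ug":34},[81,60]]}
Value at /msh/0/d: 7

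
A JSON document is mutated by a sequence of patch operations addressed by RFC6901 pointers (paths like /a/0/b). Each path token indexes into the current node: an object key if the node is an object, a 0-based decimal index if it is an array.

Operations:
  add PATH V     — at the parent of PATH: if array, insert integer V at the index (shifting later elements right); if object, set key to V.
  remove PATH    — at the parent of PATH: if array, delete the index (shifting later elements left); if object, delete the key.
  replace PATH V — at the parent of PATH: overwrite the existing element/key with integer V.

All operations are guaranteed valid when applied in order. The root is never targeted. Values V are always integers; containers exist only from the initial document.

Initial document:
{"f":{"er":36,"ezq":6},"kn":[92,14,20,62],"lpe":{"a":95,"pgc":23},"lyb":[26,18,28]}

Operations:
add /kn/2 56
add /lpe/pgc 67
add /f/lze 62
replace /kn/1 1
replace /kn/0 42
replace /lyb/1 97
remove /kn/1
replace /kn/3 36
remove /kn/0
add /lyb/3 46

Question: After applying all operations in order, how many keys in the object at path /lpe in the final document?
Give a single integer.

After op 1 (add /kn/2 56): {"f":{"er":36,"ezq":6},"kn":[92,14,56,20,62],"lpe":{"a":95,"pgc":23},"lyb":[26,18,28]}
After op 2 (add /lpe/pgc 67): {"f":{"er":36,"ezq":6},"kn":[92,14,56,20,62],"lpe":{"a":95,"pgc":67},"lyb":[26,18,28]}
After op 3 (add /f/lze 62): {"f":{"er":36,"ezq":6,"lze":62},"kn":[92,14,56,20,62],"lpe":{"a":95,"pgc":67},"lyb":[26,18,28]}
After op 4 (replace /kn/1 1): {"f":{"er":36,"ezq":6,"lze":62},"kn":[92,1,56,20,62],"lpe":{"a":95,"pgc":67},"lyb":[26,18,28]}
After op 5 (replace /kn/0 42): {"f":{"er":36,"ezq":6,"lze":62},"kn":[42,1,56,20,62],"lpe":{"a":95,"pgc":67},"lyb":[26,18,28]}
After op 6 (replace /lyb/1 97): {"f":{"er":36,"ezq":6,"lze":62},"kn":[42,1,56,20,62],"lpe":{"a":95,"pgc":67},"lyb":[26,97,28]}
After op 7 (remove /kn/1): {"f":{"er":36,"ezq":6,"lze":62},"kn":[42,56,20,62],"lpe":{"a":95,"pgc":67},"lyb":[26,97,28]}
After op 8 (replace /kn/3 36): {"f":{"er":36,"ezq":6,"lze":62},"kn":[42,56,20,36],"lpe":{"a":95,"pgc":67},"lyb":[26,97,28]}
After op 9 (remove /kn/0): {"f":{"er":36,"ezq":6,"lze":62},"kn":[56,20,36],"lpe":{"a":95,"pgc":67},"lyb":[26,97,28]}
After op 10 (add /lyb/3 46): {"f":{"er":36,"ezq":6,"lze":62},"kn":[56,20,36],"lpe":{"a":95,"pgc":67},"lyb":[26,97,28,46]}
Size at path /lpe: 2

Answer: 2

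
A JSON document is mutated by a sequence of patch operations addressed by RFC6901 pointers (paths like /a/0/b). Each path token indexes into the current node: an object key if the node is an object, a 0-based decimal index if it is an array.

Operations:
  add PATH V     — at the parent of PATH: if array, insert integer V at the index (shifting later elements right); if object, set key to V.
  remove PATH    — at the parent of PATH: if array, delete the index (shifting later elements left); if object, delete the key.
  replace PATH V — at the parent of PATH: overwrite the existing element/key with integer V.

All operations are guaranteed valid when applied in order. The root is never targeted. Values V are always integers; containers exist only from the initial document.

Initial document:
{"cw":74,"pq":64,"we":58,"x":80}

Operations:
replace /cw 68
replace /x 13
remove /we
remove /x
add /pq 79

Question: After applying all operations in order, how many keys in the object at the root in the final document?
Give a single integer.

Answer: 2

Derivation:
After op 1 (replace /cw 68): {"cw":68,"pq":64,"we":58,"x":80}
After op 2 (replace /x 13): {"cw":68,"pq":64,"we":58,"x":13}
After op 3 (remove /we): {"cw":68,"pq":64,"x":13}
After op 4 (remove /x): {"cw":68,"pq":64}
After op 5 (add /pq 79): {"cw":68,"pq":79}
Size at the root: 2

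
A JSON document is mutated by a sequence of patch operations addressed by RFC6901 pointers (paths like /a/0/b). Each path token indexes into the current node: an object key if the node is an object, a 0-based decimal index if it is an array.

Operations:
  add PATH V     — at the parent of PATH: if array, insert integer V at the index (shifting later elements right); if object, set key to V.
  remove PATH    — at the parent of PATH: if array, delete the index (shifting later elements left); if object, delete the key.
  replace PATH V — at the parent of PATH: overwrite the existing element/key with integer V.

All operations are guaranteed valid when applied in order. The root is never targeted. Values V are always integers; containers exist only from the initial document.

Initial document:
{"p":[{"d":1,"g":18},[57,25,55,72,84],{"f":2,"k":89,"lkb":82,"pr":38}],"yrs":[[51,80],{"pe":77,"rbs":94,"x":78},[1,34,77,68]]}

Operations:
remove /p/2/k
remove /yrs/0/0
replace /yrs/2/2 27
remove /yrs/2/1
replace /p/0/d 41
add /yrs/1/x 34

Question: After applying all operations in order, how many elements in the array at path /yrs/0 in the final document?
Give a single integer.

Answer: 1

Derivation:
After op 1 (remove /p/2/k): {"p":[{"d":1,"g":18},[57,25,55,72,84],{"f":2,"lkb":82,"pr":38}],"yrs":[[51,80],{"pe":77,"rbs":94,"x":78},[1,34,77,68]]}
After op 2 (remove /yrs/0/0): {"p":[{"d":1,"g":18},[57,25,55,72,84],{"f":2,"lkb":82,"pr":38}],"yrs":[[80],{"pe":77,"rbs":94,"x":78},[1,34,77,68]]}
After op 3 (replace /yrs/2/2 27): {"p":[{"d":1,"g":18},[57,25,55,72,84],{"f":2,"lkb":82,"pr":38}],"yrs":[[80],{"pe":77,"rbs":94,"x":78},[1,34,27,68]]}
After op 4 (remove /yrs/2/1): {"p":[{"d":1,"g":18},[57,25,55,72,84],{"f":2,"lkb":82,"pr":38}],"yrs":[[80],{"pe":77,"rbs":94,"x":78},[1,27,68]]}
After op 5 (replace /p/0/d 41): {"p":[{"d":41,"g":18},[57,25,55,72,84],{"f":2,"lkb":82,"pr":38}],"yrs":[[80],{"pe":77,"rbs":94,"x":78},[1,27,68]]}
After op 6 (add /yrs/1/x 34): {"p":[{"d":41,"g":18},[57,25,55,72,84],{"f":2,"lkb":82,"pr":38}],"yrs":[[80],{"pe":77,"rbs":94,"x":34},[1,27,68]]}
Size at path /yrs/0: 1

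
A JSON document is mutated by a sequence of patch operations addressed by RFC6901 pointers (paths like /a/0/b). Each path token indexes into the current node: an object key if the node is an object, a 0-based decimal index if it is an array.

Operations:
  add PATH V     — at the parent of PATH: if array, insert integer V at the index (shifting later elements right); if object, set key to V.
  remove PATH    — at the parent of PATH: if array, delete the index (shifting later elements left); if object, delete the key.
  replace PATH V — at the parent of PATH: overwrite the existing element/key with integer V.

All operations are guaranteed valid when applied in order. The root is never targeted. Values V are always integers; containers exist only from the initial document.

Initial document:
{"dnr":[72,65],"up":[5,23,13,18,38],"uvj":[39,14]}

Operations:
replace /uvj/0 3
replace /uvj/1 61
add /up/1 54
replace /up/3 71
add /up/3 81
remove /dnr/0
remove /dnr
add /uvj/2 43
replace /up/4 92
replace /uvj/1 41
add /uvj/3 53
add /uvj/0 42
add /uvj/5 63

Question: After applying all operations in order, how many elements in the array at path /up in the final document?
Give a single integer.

Answer: 7

Derivation:
After op 1 (replace /uvj/0 3): {"dnr":[72,65],"up":[5,23,13,18,38],"uvj":[3,14]}
After op 2 (replace /uvj/1 61): {"dnr":[72,65],"up":[5,23,13,18,38],"uvj":[3,61]}
After op 3 (add /up/1 54): {"dnr":[72,65],"up":[5,54,23,13,18,38],"uvj":[3,61]}
After op 4 (replace /up/3 71): {"dnr":[72,65],"up":[5,54,23,71,18,38],"uvj":[3,61]}
After op 5 (add /up/3 81): {"dnr":[72,65],"up":[5,54,23,81,71,18,38],"uvj":[3,61]}
After op 6 (remove /dnr/0): {"dnr":[65],"up":[5,54,23,81,71,18,38],"uvj":[3,61]}
After op 7 (remove /dnr): {"up":[5,54,23,81,71,18,38],"uvj":[3,61]}
After op 8 (add /uvj/2 43): {"up":[5,54,23,81,71,18,38],"uvj":[3,61,43]}
After op 9 (replace /up/4 92): {"up":[5,54,23,81,92,18,38],"uvj":[3,61,43]}
After op 10 (replace /uvj/1 41): {"up":[5,54,23,81,92,18,38],"uvj":[3,41,43]}
After op 11 (add /uvj/3 53): {"up":[5,54,23,81,92,18,38],"uvj":[3,41,43,53]}
After op 12 (add /uvj/0 42): {"up":[5,54,23,81,92,18,38],"uvj":[42,3,41,43,53]}
After op 13 (add /uvj/5 63): {"up":[5,54,23,81,92,18,38],"uvj":[42,3,41,43,53,63]}
Size at path /up: 7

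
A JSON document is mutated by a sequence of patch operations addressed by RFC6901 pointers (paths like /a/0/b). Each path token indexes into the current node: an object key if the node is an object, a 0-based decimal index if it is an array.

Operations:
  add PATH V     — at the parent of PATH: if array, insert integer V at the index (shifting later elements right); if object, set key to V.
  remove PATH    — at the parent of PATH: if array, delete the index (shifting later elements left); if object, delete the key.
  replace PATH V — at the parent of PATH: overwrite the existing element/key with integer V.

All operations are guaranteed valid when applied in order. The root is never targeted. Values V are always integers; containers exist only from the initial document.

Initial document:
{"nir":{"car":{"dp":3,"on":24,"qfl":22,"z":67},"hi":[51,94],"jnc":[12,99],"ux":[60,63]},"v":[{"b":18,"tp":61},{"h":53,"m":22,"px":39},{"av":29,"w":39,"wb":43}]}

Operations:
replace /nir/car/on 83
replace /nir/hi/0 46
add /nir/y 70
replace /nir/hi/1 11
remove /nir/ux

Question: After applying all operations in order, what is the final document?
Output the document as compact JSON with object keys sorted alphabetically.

After op 1 (replace /nir/car/on 83): {"nir":{"car":{"dp":3,"on":83,"qfl":22,"z":67},"hi":[51,94],"jnc":[12,99],"ux":[60,63]},"v":[{"b":18,"tp":61},{"h":53,"m":22,"px":39},{"av":29,"w":39,"wb":43}]}
After op 2 (replace /nir/hi/0 46): {"nir":{"car":{"dp":3,"on":83,"qfl":22,"z":67},"hi":[46,94],"jnc":[12,99],"ux":[60,63]},"v":[{"b":18,"tp":61},{"h":53,"m":22,"px":39},{"av":29,"w":39,"wb":43}]}
After op 3 (add /nir/y 70): {"nir":{"car":{"dp":3,"on":83,"qfl":22,"z":67},"hi":[46,94],"jnc":[12,99],"ux":[60,63],"y":70},"v":[{"b":18,"tp":61},{"h":53,"m":22,"px":39},{"av":29,"w":39,"wb":43}]}
After op 4 (replace /nir/hi/1 11): {"nir":{"car":{"dp":3,"on":83,"qfl":22,"z":67},"hi":[46,11],"jnc":[12,99],"ux":[60,63],"y":70},"v":[{"b":18,"tp":61},{"h":53,"m":22,"px":39},{"av":29,"w":39,"wb":43}]}
After op 5 (remove /nir/ux): {"nir":{"car":{"dp":3,"on":83,"qfl":22,"z":67},"hi":[46,11],"jnc":[12,99],"y":70},"v":[{"b":18,"tp":61},{"h":53,"m":22,"px":39},{"av":29,"w":39,"wb":43}]}

Answer: {"nir":{"car":{"dp":3,"on":83,"qfl":22,"z":67},"hi":[46,11],"jnc":[12,99],"y":70},"v":[{"b":18,"tp":61},{"h":53,"m":22,"px":39},{"av":29,"w":39,"wb":43}]}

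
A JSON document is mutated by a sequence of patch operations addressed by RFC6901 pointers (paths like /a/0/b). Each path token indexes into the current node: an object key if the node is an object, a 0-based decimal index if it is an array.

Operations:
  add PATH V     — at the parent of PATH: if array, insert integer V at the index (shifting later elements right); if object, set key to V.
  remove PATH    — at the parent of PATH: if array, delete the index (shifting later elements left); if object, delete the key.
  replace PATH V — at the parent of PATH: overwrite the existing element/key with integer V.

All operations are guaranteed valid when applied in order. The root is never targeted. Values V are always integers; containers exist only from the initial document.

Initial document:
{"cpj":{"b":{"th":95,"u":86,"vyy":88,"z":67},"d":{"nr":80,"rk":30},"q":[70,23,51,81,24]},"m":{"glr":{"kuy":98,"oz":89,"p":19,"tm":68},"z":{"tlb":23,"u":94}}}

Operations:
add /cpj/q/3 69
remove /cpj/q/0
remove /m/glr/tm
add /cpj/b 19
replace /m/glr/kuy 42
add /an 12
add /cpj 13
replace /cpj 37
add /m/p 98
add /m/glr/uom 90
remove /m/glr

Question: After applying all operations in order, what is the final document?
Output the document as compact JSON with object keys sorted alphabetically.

After op 1 (add /cpj/q/3 69): {"cpj":{"b":{"th":95,"u":86,"vyy":88,"z":67},"d":{"nr":80,"rk":30},"q":[70,23,51,69,81,24]},"m":{"glr":{"kuy":98,"oz":89,"p":19,"tm":68},"z":{"tlb":23,"u":94}}}
After op 2 (remove /cpj/q/0): {"cpj":{"b":{"th":95,"u":86,"vyy":88,"z":67},"d":{"nr":80,"rk":30},"q":[23,51,69,81,24]},"m":{"glr":{"kuy":98,"oz":89,"p":19,"tm":68},"z":{"tlb":23,"u":94}}}
After op 3 (remove /m/glr/tm): {"cpj":{"b":{"th":95,"u":86,"vyy":88,"z":67},"d":{"nr":80,"rk":30},"q":[23,51,69,81,24]},"m":{"glr":{"kuy":98,"oz":89,"p":19},"z":{"tlb":23,"u":94}}}
After op 4 (add /cpj/b 19): {"cpj":{"b":19,"d":{"nr":80,"rk":30},"q":[23,51,69,81,24]},"m":{"glr":{"kuy":98,"oz":89,"p":19},"z":{"tlb":23,"u":94}}}
After op 5 (replace /m/glr/kuy 42): {"cpj":{"b":19,"d":{"nr":80,"rk":30},"q":[23,51,69,81,24]},"m":{"glr":{"kuy":42,"oz":89,"p":19},"z":{"tlb":23,"u":94}}}
After op 6 (add /an 12): {"an":12,"cpj":{"b":19,"d":{"nr":80,"rk":30},"q":[23,51,69,81,24]},"m":{"glr":{"kuy":42,"oz":89,"p":19},"z":{"tlb":23,"u":94}}}
After op 7 (add /cpj 13): {"an":12,"cpj":13,"m":{"glr":{"kuy":42,"oz":89,"p":19},"z":{"tlb":23,"u":94}}}
After op 8 (replace /cpj 37): {"an":12,"cpj":37,"m":{"glr":{"kuy":42,"oz":89,"p":19},"z":{"tlb":23,"u":94}}}
After op 9 (add /m/p 98): {"an":12,"cpj":37,"m":{"glr":{"kuy":42,"oz":89,"p":19},"p":98,"z":{"tlb":23,"u":94}}}
After op 10 (add /m/glr/uom 90): {"an":12,"cpj":37,"m":{"glr":{"kuy":42,"oz":89,"p":19,"uom":90},"p":98,"z":{"tlb":23,"u":94}}}
After op 11 (remove /m/glr): {"an":12,"cpj":37,"m":{"p":98,"z":{"tlb":23,"u":94}}}

Answer: {"an":12,"cpj":37,"m":{"p":98,"z":{"tlb":23,"u":94}}}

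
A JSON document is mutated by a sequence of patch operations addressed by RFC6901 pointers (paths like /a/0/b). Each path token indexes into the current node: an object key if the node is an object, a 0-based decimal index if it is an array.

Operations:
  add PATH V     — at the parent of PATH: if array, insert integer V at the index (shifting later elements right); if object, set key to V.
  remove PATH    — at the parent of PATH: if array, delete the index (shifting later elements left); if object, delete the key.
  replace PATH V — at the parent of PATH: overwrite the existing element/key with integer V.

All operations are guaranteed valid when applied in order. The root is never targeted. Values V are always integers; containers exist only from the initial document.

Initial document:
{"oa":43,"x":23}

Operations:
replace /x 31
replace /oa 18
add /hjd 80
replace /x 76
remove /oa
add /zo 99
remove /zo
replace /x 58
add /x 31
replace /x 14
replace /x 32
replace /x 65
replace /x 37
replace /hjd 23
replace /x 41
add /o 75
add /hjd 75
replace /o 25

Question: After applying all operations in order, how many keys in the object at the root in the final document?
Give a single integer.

Answer: 3

Derivation:
After op 1 (replace /x 31): {"oa":43,"x":31}
After op 2 (replace /oa 18): {"oa":18,"x":31}
After op 3 (add /hjd 80): {"hjd":80,"oa":18,"x":31}
After op 4 (replace /x 76): {"hjd":80,"oa":18,"x":76}
After op 5 (remove /oa): {"hjd":80,"x":76}
After op 6 (add /zo 99): {"hjd":80,"x":76,"zo":99}
After op 7 (remove /zo): {"hjd":80,"x":76}
After op 8 (replace /x 58): {"hjd":80,"x":58}
After op 9 (add /x 31): {"hjd":80,"x":31}
After op 10 (replace /x 14): {"hjd":80,"x":14}
After op 11 (replace /x 32): {"hjd":80,"x":32}
After op 12 (replace /x 65): {"hjd":80,"x":65}
After op 13 (replace /x 37): {"hjd":80,"x":37}
After op 14 (replace /hjd 23): {"hjd":23,"x":37}
After op 15 (replace /x 41): {"hjd":23,"x":41}
After op 16 (add /o 75): {"hjd":23,"o":75,"x":41}
After op 17 (add /hjd 75): {"hjd":75,"o":75,"x":41}
After op 18 (replace /o 25): {"hjd":75,"o":25,"x":41}
Size at the root: 3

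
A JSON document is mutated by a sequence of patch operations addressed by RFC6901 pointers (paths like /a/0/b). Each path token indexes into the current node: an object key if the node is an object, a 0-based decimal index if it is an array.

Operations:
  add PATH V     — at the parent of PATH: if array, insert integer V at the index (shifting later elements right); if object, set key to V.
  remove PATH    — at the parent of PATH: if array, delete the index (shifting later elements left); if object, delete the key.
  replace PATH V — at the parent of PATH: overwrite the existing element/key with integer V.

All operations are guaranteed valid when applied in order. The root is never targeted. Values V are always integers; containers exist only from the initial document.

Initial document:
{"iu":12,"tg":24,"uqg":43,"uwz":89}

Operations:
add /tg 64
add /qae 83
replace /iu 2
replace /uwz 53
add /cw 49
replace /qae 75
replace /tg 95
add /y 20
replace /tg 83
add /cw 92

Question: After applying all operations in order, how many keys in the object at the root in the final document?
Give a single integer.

Answer: 7

Derivation:
After op 1 (add /tg 64): {"iu":12,"tg":64,"uqg":43,"uwz":89}
After op 2 (add /qae 83): {"iu":12,"qae":83,"tg":64,"uqg":43,"uwz":89}
After op 3 (replace /iu 2): {"iu":2,"qae":83,"tg":64,"uqg":43,"uwz":89}
After op 4 (replace /uwz 53): {"iu":2,"qae":83,"tg":64,"uqg":43,"uwz":53}
After op 5 (add /cw 49): {"cw":49,"iu":2,"qae":83,"tg":64,"uqg":43,"uwz":53}
After op 6 (replace /qae 75): {"cw":49,"iu":2,"qae":75,"tg":64,"uqg":43,"uwz":53}
After op 7 (replace /tg 95): {"cw":49,"iu":2,"qae":75,"tg":95,"uqg":43,"uwz":53}
After op 8 (add /y 20): {"cw":49,"iu":2,"qae":75,"tg":95,"uqg":43,"uwz":53,"y":20}
After op 9 (replace /tg 83): {"cw":49,"iu":2,"qae":75,"tg":83,"uqg":43,"uwz":53,"y":20}
After op 10 (add /cw 92): {"cw":92,"iu":2,"qae":75,"tg":83,"uqg":43,"uwz":53,"y":20}
Size at the root: 7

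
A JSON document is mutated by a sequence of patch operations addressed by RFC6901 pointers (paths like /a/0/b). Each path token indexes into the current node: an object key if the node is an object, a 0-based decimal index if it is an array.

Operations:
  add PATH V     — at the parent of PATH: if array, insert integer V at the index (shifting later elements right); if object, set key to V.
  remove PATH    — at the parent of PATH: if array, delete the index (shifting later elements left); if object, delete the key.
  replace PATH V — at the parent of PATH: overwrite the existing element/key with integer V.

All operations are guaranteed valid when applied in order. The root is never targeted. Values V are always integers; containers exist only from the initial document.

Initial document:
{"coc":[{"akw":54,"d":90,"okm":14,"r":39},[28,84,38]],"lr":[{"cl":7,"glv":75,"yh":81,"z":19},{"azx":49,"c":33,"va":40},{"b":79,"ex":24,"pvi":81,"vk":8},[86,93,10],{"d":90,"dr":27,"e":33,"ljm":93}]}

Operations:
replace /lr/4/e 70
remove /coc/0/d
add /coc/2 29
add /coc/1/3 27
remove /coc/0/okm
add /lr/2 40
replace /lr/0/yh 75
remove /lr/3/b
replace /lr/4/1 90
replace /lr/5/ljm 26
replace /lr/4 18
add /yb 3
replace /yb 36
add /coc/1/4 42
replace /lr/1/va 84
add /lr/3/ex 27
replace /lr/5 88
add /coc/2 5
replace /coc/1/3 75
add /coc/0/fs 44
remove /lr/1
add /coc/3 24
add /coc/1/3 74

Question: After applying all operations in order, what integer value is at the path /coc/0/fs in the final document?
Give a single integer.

Answer: 44

Derivation:
After op 1 (replace /lr/4/e 70): {"coc":[{"akw":54,"d":90,"okm":14,"r":39},[28,84,38]],"lr":[{"cl":7,"glv":75,"yh":81,"z":19},{"azx":49,"c":33,"va":40},{"b":79,"ex":24,"pvi":81,"vk":8},[86,93,10],{"d":90,"dr":27,"e":70,"ljm":93}]}
After op 2 (remove /coc/0/d): {"coc":[{"akw":54,"okm":14,"r":39},[28,84,38]],"lr":[{"cl":7,"glv":75,"yh":81,"z":19},{"azx":49,"c":33,"va":40},{"b":79,"ex":24,"pvi":81,"vk":8},[86,93,10],{"d":90,"dr":27,"e":70,"ljm":93}]}
After op 3 (add /coc/2 29): {"coc":[{"akw":54,"okm":14,"r":39},[28,84,38],29],"lr":[{"cl":7,"glv":75,"yh":81,"z":19},{"azx":49,"c":33,"va":40},{"b":79,"ex":24,"pvi":81,"vk":8},[86,93,10],{"d":90,"dr":27,"e":70,"ljm":93}]}
After op 4 (add /coc/1/3 27): {"coc":[{"akw":54,"okm":14,"r":39},[28,84,38,27],29],"lr":[{"cl":7,"glv":75,"yh":81,"z":19},{"azx":49,"c":33,"va":40},{"b":79,"ex":24,"pvi":81,"vk":8},[86,93,10],{"d":90,"dr":27,"e":70,"ljm":93}]}
After op 5 (remove /coc/0/okm): {"coc":[{"akw":54,"r":39},[28,84,38,27],29],"lr":[{"cl":7,"glv":75,"yh":81,"z":19},{"azx":49,"c":33,"va":40},{"b":79,"ex":24,"pvi":81,"vk":8},[86,93,10],{"d":90,"dr":27,"e":70,"ljm":93}]}
After op 6 (add /lr/2 40): {"coc":[{"akw":54,"r":39},[28,84,38,27],29],"lr":[{"cl":7,"glv":75,"yh":81,"z":19},{"azx":49,"c":33,"va":40},40,{"b":79,"ex":24,"pvi":81,"vk":8},[86,93,10],{"d":90,"dr":27,"e":70,"ljm":93}]}
After op 7 (replace /lr/0/yh 75): {"coc":[{"akw":54,"r":39},[28,84,38,27],29],"lr":[{"cl":7,"glv":75,"yh":75,"z":19},{"azx":49,"c":33,"va":40},40,{"b":79,"ex":24,"pvi":81,"vk":8},[86,93,10],{"d":90,"dr":27,"e":70,"ljm":93}]}
After op 8 (remove /lr/3/b): {"coc":[{"akw":54,"r":39},[28,84,38,27],29],"lr":[{"cl":7,"glv":75,"yh":75,"z":19},{"azx":49,"c":33,"va":40},40,{"ex":24,"pvi":81,"vk":8},[86,93,10],{"d":90,"dr":27,"e":70,"ljm":93}]}
After op 9 (replace /lr/4/1 90): {"coc":[{"akw":54,"r":39},[28,84,38,27],29],"lr":[{"cl":7,"glv":75,"yh":75,"z":19},{"azx":49,"c":33,"va":40},40,{"ex":24,"pvi":81,"vk":8},[86,90,10],{"d":90,"dr":27,"e":70,"ljm":93}]}
After op 10 (replace /lr/5/ljm 26): {"coc":[{"akw":54,"r":39},[28,84,38,27],29],"lr":[{"cl":7,"glv":75,"yh":75,"z":19},{"azx":49,"c":33,"va":40},40,{"ex":24,"pvi":81,"vk":8},[86,90,10],{"d":90,"dr":27,"e":70,"ljm":26}]}
After op 11 (replace /lr/4 18): {"coc":[{"akw":54,"r":39},[28,84,38,27],29],"lr":[{"cl":7,"glv":75,"yh":75,"z":19},{"azx":49,"c":33,"va":40},40,{"ex":24,"pvi":81,"vk":8},18,{"d":90,"dr":27,"e":70,"ljm":26}]}
After op 12 (add /yb 3): {"coc":[{"akw":54,"r":39},[28,84,38,27],29],"lr":[{"cl":7,"glv":75,"yh":75,"z":19},{"azx":49,"c":33,"va":40},40,{"ex":24,"pvi":81,"vk":8},18,{"d":90,"dr":27,"e":70,"ljm":26}],"yb":3}
After op 13 (replace /yb 36): {"coc":[{"akw":54,"r":39},[28,84,38,27],29],"lr":[{"cl":7,"glv":75,"yh":75,"z":19},{"azx":49,"c":33,"va":40},40,{"ex":24,"pvi":81,"vk":8},18,{"d":90,"dr":27,"e":70,"ljm":26}],"yb":36}
After op 14 (add /coc/1/4 42): {"coc":[{"akw":54,"r":39},[28,84,38,27,42],29],"lr":[{"cl":7,"glv":75,"yh":75,"z":19},{"azx":49,"c":33,"va":40},40,{"ex":24,"pvi":81,"vk":8},18,{"d":90,"dr":27,"e":70,"ljm":26}],"yb":36}
After op 15 (replace /lr/1/va 84): {"coc":[{"akw":54,"r":39},[28,84,38,27,42],29],"lr":[{"cl":7,"glv":75,"yh":75,"z":19},{"azx":49,"c":33,"va":84},40,{"ex":24,"pvi":81,"vk":8},18,{"d":90,"dr":27,"e":70,"ljm":26}],"yb":36}
After op 16 (add /lr/3/ex 27): {"coc":[{"akw":54,"r":39},[28,84,38,27,42],29],"lr":[{"cl":7,"glv":75,"yh":75,"z":19},{"azx":49,"c":33,"va":84},40,{"ex":27,"pvi":81,"vk":8},18,{"d":90,"dr":27,"e":70,"ljm":26}],"yb":36}
After op 17 (replace /lr/5 88): {"coc":[{"akw":54,"r":39},[28,84,38,27,42],29],"lr":[{"cl":7,"glv":75,"yh":75,"z":19},{"azx":49,"c":33,"va":84},40,{"ex":27,"pvi":81,"vk":8},18,88],"yb":36}
After op 18 (add /coc/2 5): {"coc":[{"akw":54,"r":39},[28,84,38,27,42],5,29],"lr":[{"cl":7,"glv":75,"yh":75,"z":19},{"azx":49,"c":33,"va":84},40,{"ex":27,"pvi":81,"vk":8},18,88],"yb":36}
After op 19 (replace /coc/1/3 75): {"coc":[{"akw":54,"r":39},[28,84,38,75,42],5,29],"lr":[{"cl":7,"glv":75,"yh":75,"z":19},{"azx":49,"c":33,"va":84},40,{"ex":27,"pvi":81,"vk":8},18,88],"yb":36}
After op 20 (add /coc/0/fs 44): {"coc":[{"akw":54,"fs":44,"r":39},[28,84,38,75,42],5,29],"lr":[{"cl":7,"glv":75,"yh":75,"z":19},{"azx":49,"c":33,"va":84},40,{"ex":27,"pvi":81,"vk":8},18,88],"yb":36}
After op 21 (remove /lr/1): {"coc":[{"akw":54,"fs":44,"r":39},[28,84,38,75,42],5,29],"lr":[{"cl":7,"glv":75,"yh":75,"z":19},40,{"ex":27,"pvi":81,"vk":8},18,88],"yb":36}
After op 22 (add /coc/3 24): {"coc":[{"akw":54,"fs":44,"r":39},[28,84,38,75,42],5,24,29],"lr":[{"cl":7,"glv":75,"yh":75,"z":19},40,{"ex":27,"pvi":81,"vk":8},18,88],"yb":36}
After op 23 (add /coc/1/3 74): {"coc":[{"akw":54,"fs":44,"r":39},[28,84,38,74,75,42],5,24,29],"lr":[{"cl":7,"glv":75,"yh":75,"z":19},40,{"ex":27,"pvi":81,"vk":8},18,88],"yb":36}
Value at /coc/0/fs: 44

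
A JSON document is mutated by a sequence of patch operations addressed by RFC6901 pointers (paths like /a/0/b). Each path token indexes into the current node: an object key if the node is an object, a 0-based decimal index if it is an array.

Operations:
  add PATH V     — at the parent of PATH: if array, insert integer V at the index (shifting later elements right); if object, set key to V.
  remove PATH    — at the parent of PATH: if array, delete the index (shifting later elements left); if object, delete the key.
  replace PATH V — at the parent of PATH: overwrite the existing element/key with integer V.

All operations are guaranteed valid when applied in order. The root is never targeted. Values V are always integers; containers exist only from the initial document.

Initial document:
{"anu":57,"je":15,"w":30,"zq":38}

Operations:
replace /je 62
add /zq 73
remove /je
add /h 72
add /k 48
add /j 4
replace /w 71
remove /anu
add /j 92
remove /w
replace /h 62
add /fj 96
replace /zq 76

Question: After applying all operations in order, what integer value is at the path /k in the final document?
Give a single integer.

Answer: 48

Derivation:
After op 1 (replace /je 62): {"anu":57,"je":62,"w":30,"zq":38}
After op 2 (add /zq 73): {"anu":57,"je":62,"w":30,"zq":73}
After op 3 (remove /je): {"anu":57,"w":30,"zq":73}
After op 4 (add /h 72): {"anu":57,"h":72,"w":30,"zq":73}
After op 5 (add /k 48): {"anu":57,"h":72,"k":48,"w":30,"zq":73}
After op 6 (add /j 4): {"anu":57,"h":72,"j":4,"k":48,"w":30,"zq":73}
After op 7 (replace /w 71): {"anu":57,"h":72,"j":4,"k":48,"w":71,"zq":73}
After op 8 (remove /anu): {"h":72,"j":4,"k":48,"w":71,"zq":73}
After op 9 (add /j 92): {"h":72,"j":92,"k":48,"w":71,"zq":73}
After op 10 (remove /w): {"h":72,"j":92,"k":48,"zq":73}
After op 11 (replace /h 62): {"h":62,"j":92,"k":48,"zq":73}
After op 12 (add /fj 96): {"fj":96,"h":62,"j":92,"k":48,"zq":73}
After op 13 (replace /zq 76): {"fj":96,"h":62,"j":92,"k":48,"zq":76}
Value at /k: 48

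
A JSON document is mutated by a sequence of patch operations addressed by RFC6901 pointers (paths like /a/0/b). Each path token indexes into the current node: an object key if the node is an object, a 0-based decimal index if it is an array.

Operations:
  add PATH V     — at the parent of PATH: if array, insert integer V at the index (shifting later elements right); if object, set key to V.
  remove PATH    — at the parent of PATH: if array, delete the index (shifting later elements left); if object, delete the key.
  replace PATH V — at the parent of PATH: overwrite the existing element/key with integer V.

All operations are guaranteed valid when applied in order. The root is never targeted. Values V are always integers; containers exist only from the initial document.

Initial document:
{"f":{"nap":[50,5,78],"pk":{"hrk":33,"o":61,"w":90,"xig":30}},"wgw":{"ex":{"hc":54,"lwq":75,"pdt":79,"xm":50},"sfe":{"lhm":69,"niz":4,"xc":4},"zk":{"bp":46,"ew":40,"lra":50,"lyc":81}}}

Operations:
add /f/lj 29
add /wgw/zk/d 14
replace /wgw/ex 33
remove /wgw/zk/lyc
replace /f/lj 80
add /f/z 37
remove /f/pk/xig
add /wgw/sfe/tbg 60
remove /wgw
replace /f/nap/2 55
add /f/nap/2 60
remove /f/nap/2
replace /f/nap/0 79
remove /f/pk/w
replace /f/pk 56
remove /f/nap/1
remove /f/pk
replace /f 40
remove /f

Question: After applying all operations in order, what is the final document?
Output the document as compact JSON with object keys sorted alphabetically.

After op 1 (add /f/lj 29): {"f":{"lj":29,"nap":[50,5,78],"pk":{"hrk":33,"o":61,"w":90,"xig":30}},"wgw":{"ex":{"hc":54,"lwq":75,"pdt":79,"xm":50},"sfe":{"lhm":69,"niz":4,"xc":4},"zk":{"bp":46,"ew":40,"lra":50,"lyc":81}}}
After op 2 (add /wgw/zk/d 14): {"f":{"lj":29,"nap":[50,5,78],"pk":{"hrk":33,"o":61,"w":90,"xig":30}},"wgw":{"ex":{"hc":54,"lwq":75,"pdt":79,"xm":50},"sfe":{"lhm":69,"niz":4,"xc":4},"zk":{"bp":46,"d":14,"ew":40,"lra":50,"lyc":81}}}
After op 3 (replace /wgw/ex 33): {"f":{"lj":29,"nap":[50,5,78],"pk":{"hrk":33,"o":61,"w":90,"xig":30}},"wgw":{"ex":33,"sfe":{"lhm":69,"niz":4,"xc":4},"zk":{"bp":46,"d":14,"ew":40,"lra":50,"lyc":81}}}
After op 4 (remove /wgw/zk/lyc): {"f":{"lj":29,"nap":[50,5,78],"pk":{"hrk":33,"o":61,"w":90,"xig":30}},"wgw":{"ex":33,"sfe":{"lhm":69,"niz":4,"xc":4},"zk":{"bp":46,"d":14,"ew":40,"lra":50}}}
After op 5 (replace /f/lj 80): {"f":{"lj":80,"nap":[50,5,78],"pk":{"hrk":33,"o":61,"w":90,"xig":30}},"wgw":{"ex":33,"sfe":{"lhm":69,"niz":4,"xc":4},"zk":{"bp":46,"d":14,"ew":40,"lra":50}}}
After op 6 (add /f/z 37): {"f":{"lj":80,"nap":[50,5,78],"pk":{"hrk":33,"o":61,"w":90,"xig":30},"z":37},"wgw":{"ex":33,"sfe":{"lhm":69,"niz":4,"xc":4},"zk":{"bp":46,"d":14,"ew":40,"lra":50}}}
After op 7 (remove /f/pk/xig): {"f":{"lj":80,"nap":[50,5,78],"pk":{"hrk":33,"o":61,"w":90},"z":37},"wgw":{"ex":33,"sfe":{"lhm":69,"niz":4,"xc":4},"zk":{"bp":46,"d":14,"ew":40,"lra":50}}}
After op 8 (add /wgw/sfe/tbg 60): {"f":{"lj":80,"nap":[50,5,78],"pk":{"hrk":33,"o":61,"w":90},"z":37},"wgw":{"ex":33,"sfe":{"lhm":69,"niz":4,"tbg":60,"xc":4},"zk":{"bp":46,"d":14,"ew":40,"lra":50}}}
After op 9 (remove /wgw): {"f":{"lj":80,"nap":[50,5,78],"pk":{"hrk":33,"o":61,"w":90},"z":37}}
After op 10 (replace /f/nap/2 55): {"f":{"lj":80,"nap":[50,5,55],"pk":{"hrk":33,"o":61,"w":90},"z":37}}
After op 11 (add /f/nap/2 60): {"f":{"lj":80,"nap":[50,5,60,55],"pk":{"hrk":33,"o":61,"w":90},"z":37}}
After op 12 (remove /f/nap/2): {"f":{"lj":80,"nap":[50,5,55],"pk":{"hrk":33,"o":61,"w":90},"z":37}}
After op 13 (replace /f/nap/0 79): {"f":{"lj":80,"nap":[79,5,55],"pk":{"hrk":33,"o":61,"w":90},"z":37}}
After op 14 (remove /f/pk/w): {"f":{"lj":80,"nap":[79,5,55],"pk":{"hrk":33,"o":61},"z":37}}
After op 15 (replace /f/pk 56): {"f":{"lj":80,"nap":[79,5,55],"pk":56,"z":37}}
After op 16 (remove /f/nap/1): {"f":{"lj":80,"nap":[79,55],"pk":56,"z":37}}
After op 17 (remove /f/pk): {"f":{"lj":80,"nap":[79,55],"z":37}}
After op 18 (replace /f 40): {"f":40}
After op 19 (remove /f): {}

Answer: {}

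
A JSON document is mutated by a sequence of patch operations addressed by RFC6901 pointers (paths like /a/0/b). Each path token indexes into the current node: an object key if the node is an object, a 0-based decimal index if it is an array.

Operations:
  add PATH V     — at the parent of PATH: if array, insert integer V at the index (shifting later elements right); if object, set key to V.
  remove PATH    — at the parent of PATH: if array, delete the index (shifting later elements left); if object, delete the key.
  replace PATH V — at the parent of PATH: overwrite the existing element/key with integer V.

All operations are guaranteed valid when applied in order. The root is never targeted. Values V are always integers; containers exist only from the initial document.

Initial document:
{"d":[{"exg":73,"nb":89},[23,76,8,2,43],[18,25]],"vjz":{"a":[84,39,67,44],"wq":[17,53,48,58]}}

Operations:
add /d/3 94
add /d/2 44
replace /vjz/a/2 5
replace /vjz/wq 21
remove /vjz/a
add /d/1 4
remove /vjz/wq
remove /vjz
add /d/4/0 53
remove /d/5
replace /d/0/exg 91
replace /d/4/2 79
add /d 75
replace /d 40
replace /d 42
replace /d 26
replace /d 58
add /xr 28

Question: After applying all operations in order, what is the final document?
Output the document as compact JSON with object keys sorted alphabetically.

After op 1 (add /d/3 94): {"d":[{"exg":73,"nb":89},[23,76,8,2,43],[18,25],94],"vjz":{"a":[84,39,67,44],"wq":[17,53,48,58]}}
After op 2 (add /d/2 44): {"d":[{"exg":73,"nb":89},[23,76,8,2,43],44,[18,25],94],"vjz":{"a":[84,39,67,44],"wq":[17,53,48,58]}}
After op 3 (replace /vjz/a/2 5): {"d":[{"exg":73,"nb":89},[23,76,8,2,43],44,[18,25],94],"vjz":{"a":[84,39,5,44],"wq":[17,53,48,58]}}
After op 4 (replace /vjz/wq 21): {"d":[{"exg":73,"nb":89},[23,76,8,2,43],44,[18,25],94],"vjz":{"a":[84,39,5,44],"wq":21}}
After op 5 (remove /vjz/a): {"d":[{"exg":73,"nb":89},[23,76,8,2,43],44,[18,25],94],"vjz":{"wq":21}}
After op 6 (add /d/1 4): {"d":[{"exg":73,"nb":89},4,[23,76,8,2,43],44,[18,25],94],"vjz":{"wq":21}}
After op 7 (remove /vjz/wq): {"d":[{"exg":73,"nb":89},4,[23,76,8,2,43],44,[18,25],94],"vjz":{}}
After op 8 (remove /vjz): {"d":[{"exg":73,"nb":89},4,[23,76,8,2,43],44,[18,25],94]}
After op 9 (add /d/4/0 53): {"d":[{"exg":73,"nb":89},4,[23,76,8,2,43],44,[53,18,25],94]}
After op 10 (remove /d/5): {"d":[{"exg":73,"nb":89},4,[23,76,8,2,43],44,[53,18,25]]}
After op 11 (replace /d/0/exg 91): {"d":[{"exg":91,"nb":89},4,[23,76,8,2,43],44,[53,18,25]]}
After op 12 (replace /d/4/2 79): {"d":[{"exg":91,"nb":89},4,[23,76,8,2,43],44,[53,18,79]]}
After op 13 (add /d 75): {"d":75}
After op 14 (replace /d 40): {"d":40}
After op 15 (replace /d 42): {"d":42}
After op 16 (replace /d 26): {"d":26}
After op 17 (replace /d 58): {"d":58}
After op 18 (add /xr 28): {"d":58,"xr":28}

Answer: {"d":58,"xr":28}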